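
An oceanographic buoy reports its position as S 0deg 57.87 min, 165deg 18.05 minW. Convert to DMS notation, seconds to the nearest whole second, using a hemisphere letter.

0°57′52″ S, 165°18′3″ W

Latitude: fractional minutes 0.87000 × 60 = 52.20″
Longitude: fractional minutes 0.05000 × 60 = 3.00″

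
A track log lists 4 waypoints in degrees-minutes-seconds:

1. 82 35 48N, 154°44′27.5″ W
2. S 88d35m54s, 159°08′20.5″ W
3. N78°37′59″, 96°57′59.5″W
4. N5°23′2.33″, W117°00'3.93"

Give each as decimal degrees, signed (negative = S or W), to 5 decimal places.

Point 1:
  Latitude: 82° + 35/60 + 48/3600 = 82 + 0.583333 + 0.013333 = 82.596667
  N → positive
  Lon: 44′ + 27.5″ = 44.45833′; 154 + 44.45833/60 = 154.740972
  hemisphere W, so the sign is −
Point 2:
  Lat: 88 + 35/60 + 54/3600 = 88.598333
  S ⇒ negate
  Lon: 159° + 8/60 + 20.5/3600 = 159 + 0.133333 + 0.005694 = 159.139028
  W ⇒ negate
Point 3:
  Latitude: 78 + 37/60 + 59/3600 = 78.633056
  N → positive
  Longitude: 96° + 57/60 + 59.5/3600 = 96 + 0.950000 + 0.016528 = 96.966528
  W → negative
Point 4:
  Lat: 23′ + 2.33″ = 23.03883′; 5 + 23.03883/60 = 5.383981
  N → positive
  Lon: 117 + 0/60 + 3.93/3600 = 117.001092
  W ⇒ negate

1. 82.59667, -154.74097
2. -88.59833, -159.13903
3. 78.63306, -96.96653
4. 5.38398, -117.00109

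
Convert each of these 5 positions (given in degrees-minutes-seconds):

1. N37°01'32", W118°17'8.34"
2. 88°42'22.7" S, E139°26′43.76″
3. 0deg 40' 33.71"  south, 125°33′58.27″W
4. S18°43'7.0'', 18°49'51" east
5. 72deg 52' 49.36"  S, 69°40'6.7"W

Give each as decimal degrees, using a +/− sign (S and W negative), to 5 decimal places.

1. 37.02556, -118.28565
2. -88.70631, 139.44549
3. -0.67603, -125.56619
4. -18.71861, 18.83083
5. -72.88038, -69.66853

Point 1:
  Latitude: 37° + 1/60 + 32/3600 = 37 + 0.016667 + 0.008889 = 37.025556
  N → positive
  Longitude: 118° + 17/60 + 8.34/3600 = 118 + 0.283333 + 0.002317 = 118.285650
  W ⇒ negate
Point 2:
  Lat: 88 + 42/60 + 22.7/3600 = 88.706306
  S ⇒ negate
  Longitude: 26′ + 43.76″ = 26.72933′; 139 + 26.72933/60 = 139.445489
  E → positive
Point 3:
  Latitude: 0 + 40/60 + 33.71/3600 = 0.676031
  S ⇒ negate
  λ: 125° + 33/60 + 58.27/3600 = 125 + 0.550000 + 0.016186 = 125.566186
  W → negative
Point 4:
  Latitude: 18° + 43/60 + 7/3600 = 18 + 0.716667 + 0.001944 = 18.718611
  S → negative
  λ: 49′ + 51″ = 49.85000′; 18 + 49.85000/60 = 18.830833
  E ⇒ keep positive
Point 5:
  φ: 52′ + 49.36″ = 52.82267′; 72 + 52.82267/60 = 72.880378
  S → negative
  λ: 69 + 40/60 + 6.7/3600 = 69.668528
  W → negative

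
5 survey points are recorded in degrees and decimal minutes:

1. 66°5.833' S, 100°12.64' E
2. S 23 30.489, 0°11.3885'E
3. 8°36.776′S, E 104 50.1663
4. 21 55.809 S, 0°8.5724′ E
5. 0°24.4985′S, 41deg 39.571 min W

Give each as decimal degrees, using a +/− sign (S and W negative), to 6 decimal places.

1. -66.097217, 100.210667
2. -23.508150, 0.189808
3. -8.612933, 104.836105
4. -21.930150, 0.142873
5. -0.408308, -41.659517

Point 1:
  φ: 5.833′ = 0.097217°; total 66.0972167
  hemisphere S, so the sign is −
  Lon: 12.64′ = 0.210667°; total 100.2106667
  E → positive
Point 2:
  Latitude: 23 + 30.489/60 = 23.5081500
  S ⇒ negate
  Lon: 0 + 11.3885/60 = 0.1898083
  E → positive
Point 3:
  φ: 36.776′ = 0.612933°; total 8.6129333
  S ⇒ negate
  Longitude: 104 + 50.1663/60 = 104.8361050
  E → positive
Point 4:
  φ: 55.809′ = 0.930150°; total 21.9301500
  S ⇒ negate
  Lon: 8.5724′ = 0.142873°; total 0.1428733
  E ⇒ keep positive
Point 5:
  φ: 0 + 24.4985/60 = 0.4083083
  S → negative
  λ: 39.571′ = 0.659517°; total 41.6595167
  W → negative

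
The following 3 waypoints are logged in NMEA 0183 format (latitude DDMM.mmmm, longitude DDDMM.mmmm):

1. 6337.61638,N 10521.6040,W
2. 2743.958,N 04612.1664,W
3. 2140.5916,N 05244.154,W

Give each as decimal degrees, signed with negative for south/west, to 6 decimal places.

1. 63.626940, -105.360067
2. 27.732633, -46.202773
3. 21.676527, -52.735900

Point 1:
  Latitude: split at 2 digits → 63° and 37.61638′; 63 + 37.61638/60 = 63.6269397
  N ⇒ keep positive
  Lon: split at 3 digits → 105° and 21.604′; 105 + 21.604/60 = 105.3600667
  hemisphere W, so the sign is −
Point 2:
  φ: split at 2 digits → 27° and 43.958′; 27 + 43.958/60 = 27.7326333
  N ⇒ keep positive
  λ: split at 3 digits → 046° and 12.1664′; 46 + 12.1664/60 = 46.2027733
  hemisphere W, so the sign is −
Point 3:
  φ: degrees = first 2 digits = 21, minutes = 40.5916; 21 + 40.5916/60 = 21.6765267
  N → positive
  λ: split at 3 digits → 052° and 44.154′; 52 + 44.154/60 = 52.7359000
  W ⇒ negate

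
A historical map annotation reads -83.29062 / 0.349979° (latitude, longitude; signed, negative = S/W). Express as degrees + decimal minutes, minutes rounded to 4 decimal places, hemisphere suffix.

Latitude is negative → S; |value| = 83.290620
Lat: minutes = (83.290620 − 83) × 60 = 17.437200
Longitude: 0° + 0.349979 × 60 = 0° 20.998740′

83° 17.4372′ S, 0° 20.9987′ E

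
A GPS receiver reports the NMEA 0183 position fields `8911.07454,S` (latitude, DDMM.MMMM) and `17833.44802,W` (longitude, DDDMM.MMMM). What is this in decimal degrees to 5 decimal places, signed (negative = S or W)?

Lat: degrees = first 2 digits = 89, minutes = 11.07454; 89 + 11.07454/60 = 89.184576
S ⇒ negate
λ: degrees = first 3 digits = 178, minutes = 33.44802; 178 + 33.44802/60 = 178.557467
W ⇒ negate

-89.18458, -178.55747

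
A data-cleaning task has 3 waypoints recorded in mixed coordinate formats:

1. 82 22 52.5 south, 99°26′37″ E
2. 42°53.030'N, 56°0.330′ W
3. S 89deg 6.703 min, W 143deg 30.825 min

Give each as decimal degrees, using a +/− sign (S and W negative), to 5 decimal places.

1. -82.38125, 99.44361
2. 42.88383, -56.00550
3. -89.11172, -143.51375

Point 1:
  Latitude: 82° + 22/60 + 52.5/3600 = 82 + 0.366667 + 0.014583 = 82.381250
  S → negative
  Longitude: 99° + 26/60 + 37/3600 = 99 + 0.433333 + 0.010278 = 99.443611
  E ⇒ keep positive
Point 2:
  Lat: 53.03′ = 0.883833°; total 42.883833
  N → positive
  Lon: 56 + 0.33/60 = 56.005500
  W ⇒ negate
Point 3:
  Latitude: 89 + 6.703/60 = 89.111717
  hemisphere S, so the sign is −
  λ: 30.825′ = 0.513750°; total 143.513750
  W → negative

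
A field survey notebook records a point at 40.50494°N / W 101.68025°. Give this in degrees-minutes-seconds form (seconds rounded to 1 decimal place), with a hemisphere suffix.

40°30′17.8″ N, 101°40′48.9″ W

φ: 0.504940° → 30.29640′; 0.29640 × 60 = 17.784″
Longitude: 0.680250 × 60 = 40.81500′ → 40′, remainder × 60 = 48.900″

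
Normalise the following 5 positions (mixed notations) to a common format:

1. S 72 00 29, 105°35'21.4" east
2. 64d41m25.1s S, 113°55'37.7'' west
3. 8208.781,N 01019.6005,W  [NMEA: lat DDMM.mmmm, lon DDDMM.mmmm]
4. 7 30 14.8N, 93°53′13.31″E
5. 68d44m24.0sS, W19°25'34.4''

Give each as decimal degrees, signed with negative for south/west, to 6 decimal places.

1. -72.008056, 105.589278
2. -64.690306, -113.927139
3. 82.146350, -10.326675
4. 7.504111, 93.887031
5. -68.740000, -19.426222

Point 1:
  Lat: 0′ + 29″ = 0.48333′; 72 + 0.48333/60 = 72.0080556
  S ⇒ negate
  λ: 35′ + 21.4″ = 35.35667′; 105 + 35.35667/60 = 105.5892778
  E → positive
Point 2:
  Lat: 64° + 41/60 + 25.1/3600 = 64 + 0.683333 + 0.006972 = 64.6903056
  S → negative
  λ: 113° + 55/60 + 37.7/3600 = 113 + 0.916667 + 0.010472 = 113.9271389
  W ⇒ negate
Point 3:
  Latitude: degrees = first 2 digits = 82, minutes = 8.781; 82 + 8.781/60 = 82.1463500
  N ⇒ keep positive
  λ: split at 3 digits → 010° and 19.6005′; 10 + 19.6005/60 = 10.3266750
  W → negative
Point 4:
  Latitude: 7 + 30/60 + 14.8/3600 = 7.5041111
  N ⇒ keep positive
  Longitude: 93° + 53/60 + 13.31/3600 = 93 + 0.883333 + 0.003697 = 93.8870306
  E → positive
Point 5:
  Lat: 68 + 44/60 + 24/3600 = 68.7400000
  S ⇒ negate
  Lon: 19° + 25/60 + 34.4/3600 = 19 + 0.416667 + 0.009556 = 19.4262222
  W ⇒ negate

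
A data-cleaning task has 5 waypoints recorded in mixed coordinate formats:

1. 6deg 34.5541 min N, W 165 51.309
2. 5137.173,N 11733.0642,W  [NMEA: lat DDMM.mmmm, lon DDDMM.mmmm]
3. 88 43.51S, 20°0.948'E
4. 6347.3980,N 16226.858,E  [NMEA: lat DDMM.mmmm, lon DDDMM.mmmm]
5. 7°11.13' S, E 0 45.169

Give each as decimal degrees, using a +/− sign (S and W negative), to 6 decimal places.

1. 6.575902, -165.855150
2. 51.619550, -117.551070
3. -88.725167, 20.015800
4. 63.789967, 162.447633
5. -7.185500, 0.752817

Point 1:
  Latitude: 6 + 34.5541/60 = 6.5759017
  N ⇒ keep positive
  Longitude: 165 + 51.309/60 = 165.8551500
  W ⇒ negate
Point 2:
  Latitude: split at 2 digits → 51° and 37.173′; 51 + 37.173/60 = 51.6195500
  N → positive
  Lon: degrees = first 3 digits = 117, minutes = 33.0642; 117 + 33.0642/60 = 117.5510700
  W → negative
Point 3:
  Latitude: 43.51′ = 0.725167°; total 88.7251667
  S ⇒ negate
  λ: 0.948′ = 0.015800°; total 20.0158000
  E ⇒ keep positive
Point 4:
  φ: split at 2 digits → 63° and 47.398′; 63 + 47.398/60 = 63.7899667
  N ⇒ keep positive
  Longitude: split at 3 digits → 162° and 26.858′; 162 + 26.858/60 = 162.4476333
  E ⇒ keep positive
Point 5:
  Latitude: 11.13′ = 0.185500°; total 7.1855000
  S → negative
  Longitude: 45.169′ = 0.752817°; total 0.7528167
  E → positive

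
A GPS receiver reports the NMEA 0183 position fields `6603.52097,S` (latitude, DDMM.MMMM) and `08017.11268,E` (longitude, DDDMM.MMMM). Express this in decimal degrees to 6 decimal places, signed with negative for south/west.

-66.058683, 80.285211

Lat: split at 2 digits → 66° and 3.52097′; 66 + 3.52097/60 = 66.0586828
S ⇒ negate
Longitude: split at 3 digits → 080° and 17.11268′; 80 + 17.11268/60 = 80.2852113
E → positive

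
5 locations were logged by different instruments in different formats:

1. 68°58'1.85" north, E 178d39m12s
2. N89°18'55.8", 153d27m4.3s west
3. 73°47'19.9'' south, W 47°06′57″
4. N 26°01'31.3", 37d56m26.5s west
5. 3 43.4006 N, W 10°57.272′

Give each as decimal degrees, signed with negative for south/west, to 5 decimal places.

1. 68.96718, 178.65333
2. 89.31550, -153.45119
3. -73.78886, -47.11583
4. 26.02536, -37.94069
5. 3.72334, -10.95453

Point 1:
  Latitude: 68 + 58/60 + 1.85/3600 = 68.967181
  N → positive
  λ: 178 + 39/60 + 12/3600 = 178.653333
  E ⇒ keep positive
Point 2:
  Latitude: 89° + 18/60 + 55.8/3600 = 89 + 0.300000 + 0.015500 = 89.315500
  N ⇒ keep positive
  Lon: 27′ + 4.3″ = 27.07167′; 153 + 27.07167/60 = 153.451194
  W ⇒ negate
Point 3:
  φ: 47′ + 19.9″ = 47.33167′; 73 + 47.33167/60 = 73.788861
  S → negative
  Lon: 6′ + 57″ = 6.95000′; 47 + 6.95000/60 = 47.115833
  hemisphere W, so the sign is −
Point 4:
  φ: 26° + 1/60 + 31.3/3600 = 26 + 0.016667 + 0.008694 = 26.025361
  N → positive
  Lon: 37° + 56/60 + 26.5/3600 = 37 + 0.933333 + 0.007361 = 37.940694
  hemisphere W, so the sign is −
Point 5:
  Latitude: 3 + 43.4006/60 = 3.723343
  N → positive
  Lon: 57.272′ = 0.954533°; total 10.954533
  W ⇒ negate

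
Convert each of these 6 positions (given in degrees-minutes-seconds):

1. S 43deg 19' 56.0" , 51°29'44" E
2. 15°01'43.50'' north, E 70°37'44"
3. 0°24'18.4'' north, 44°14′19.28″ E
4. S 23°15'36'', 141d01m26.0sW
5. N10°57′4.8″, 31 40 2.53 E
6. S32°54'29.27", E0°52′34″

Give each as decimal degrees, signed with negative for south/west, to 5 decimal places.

1. -43.33222, 51.49556
2. 15.02875, 70.62889
3. 0.40511, 44.23869
4. -23.26000, -141.02389
5. 10.95133, 31.66737
6. -32.90813, 0.87611

Point 1:
  Latitude: 19′ + 56″ = 19.93333′; 43 + 19.93333/60 = 43.332222
  S → negative
  Lon: 51 + 29/60 + 44/3600 = 51.495556
  E ⇒ keep positive
Point 2:
  Latitude: 1′ + 43.5″ = 1.72500′; 15 + 1.72500/60 = 15.028750
  N → positive
  Longitude: 37′ + 44″ = 37.73333′; 70 + 37.73333/60 = 70.628889
  E ⇒ keep positive
Point 3:
  Latitude: 0 + 24/60 + 18.4/3600 = 0.405111
  N ⇒ keep positive
  Longitude: 14′ + 19.28″ = 14.32133′; 44 + 14.32133/60 = 44.238689
  E → positive
Point 4:
  φ: 23° + 15/60 + 36/3600 = 23 + 0.250000 + 0.010000 = 23.260000
  S ⇒ negate
  Longitude: 1′ + 26″ = 1.43333′; 141 + 1.43333/60 = 141.023889
  W → negative
Point 5:
  Latitude: 10° + 57/60 + 4.8/3600 = 10 + 0.950000 + 0.001333 = 10.951333
  N ⇒ keep positive
  Lon: 31° + 40/60 + 2.53/3600 = 31 + 0.666667 + 0.000703 = 31.667369
  E ⇒ keep positive
Point 6:
  Lat: 32° + 54/60 + 29.27/3600 = 32 + 0.900000 + 0.008131 = 32.908131
  hemisphere S, so the sign is −
  Lon: 52′ + 34″ = 52.56667′; 0 + 52.56667/60 = 0.876111
  E ⇒ keep positive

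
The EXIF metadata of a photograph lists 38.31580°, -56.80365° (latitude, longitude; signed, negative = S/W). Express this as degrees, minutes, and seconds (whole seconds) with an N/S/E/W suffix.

φ: whole degrees 38; 18.94800′ → 18′ and 56.88″
Longitude is negative → W; |value| = 56.803650
Longitude: whole degrees 56; 48.21900′ → 48′ and 13.14″

38°18′57″ N, 56°48′13″ W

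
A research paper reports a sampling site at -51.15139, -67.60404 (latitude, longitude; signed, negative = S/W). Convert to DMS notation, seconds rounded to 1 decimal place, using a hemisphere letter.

51°09′5.0″ S, 67°36′14.5″ W

Latitude is negative → S; |value| = 51.151390
Lat: 0.151390 × 60 = 9.08340′ → 9′, remainder × 60 = 5.004″
Longitude is negative → W; |value| = 67.604040
Longitude: 0.604040° → 36.24240′; 0.24240 × 60 = 14.544″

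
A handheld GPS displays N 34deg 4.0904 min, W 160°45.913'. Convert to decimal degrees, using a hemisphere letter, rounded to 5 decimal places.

φ: 4.0904′ = 0.068173°; total 34.068173
λ: 160 + 45.913/60 = 160.765217

34.06817° N, 160.76522° W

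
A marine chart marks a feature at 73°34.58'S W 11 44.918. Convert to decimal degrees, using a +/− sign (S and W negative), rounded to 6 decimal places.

Latitude: 73 + 34.58/60 = 73.5763333
hemisphere S, so the sign is −
λ: 11 + 44.918/60 = 11.7486333
W ⇒ negate

-73.576333, -11.748633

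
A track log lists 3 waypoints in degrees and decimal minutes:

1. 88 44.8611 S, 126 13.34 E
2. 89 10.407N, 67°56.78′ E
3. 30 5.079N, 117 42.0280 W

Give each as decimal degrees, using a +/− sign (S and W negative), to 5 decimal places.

1. -88.74769, 126.22233
2. 89.17345, 67.94633
3. 30.08465, -117.70047

Point 1:
  Lat: 44.8611′ = 0.747685°; total 88.747685
  S → negative
  Lon: 126 + 13.34/60 = 126.222333
  E → positive
Point 2:
  Lat: 89 + 10.407/60 = 89.173450
  N ⇒ keep positive
  λ: 67 + 56.78/60 = 67.946333
  E → positive
Point 3:
  Lat: 5.079′ = 0.084650°; total 30.084650
  N ⇒ keep positive
  Longitude: 42.028′ = 0.700467°; total 117.700467
  hemisphere W, so the sign is −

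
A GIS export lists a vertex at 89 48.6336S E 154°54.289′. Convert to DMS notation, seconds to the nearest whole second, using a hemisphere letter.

φ: 48.63360′ → 48′ and 0.63360 × 60 = 38.02″
λ: 54.28900′ → 54′ and 0.28900 × 60 = 17.34″

89°48′38″ S, 154°54′17″ E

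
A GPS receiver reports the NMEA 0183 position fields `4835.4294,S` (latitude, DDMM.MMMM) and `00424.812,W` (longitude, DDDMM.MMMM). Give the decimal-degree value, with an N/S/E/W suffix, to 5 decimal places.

Latitude: split at 2 digits → 48° and 35.4294′; 48 + 35.4294/60 = 48.590490
Longitude: split at 3 digits → 004° and 24.812′; 4 + 24.812/60 = 4.413533

48.59049° S, 4.41353° W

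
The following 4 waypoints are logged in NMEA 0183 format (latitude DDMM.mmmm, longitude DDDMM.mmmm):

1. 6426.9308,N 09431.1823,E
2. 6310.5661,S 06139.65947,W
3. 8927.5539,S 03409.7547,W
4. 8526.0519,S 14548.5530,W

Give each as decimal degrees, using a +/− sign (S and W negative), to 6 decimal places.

1. 64.448847, 94.519705
2. -63.176102, -61.660991
3. -89.459232, -34.162578
4. -85.434198, -145.809217

Point 1:
  Lat: split at 2 digits → 64° and 26.9308′; 64 + 26.9308/60 = 64.4488467
  N → positive
  λ: degrees = first 3 digits = 94, minutes = 31.1823; 94 + 31.1823/60 = 94.5197050
  E → positive
Point 2:
  φ: split at 2 digits → 63° and 10.5661′; 63 + 10.5661/60 = 63.1761017
  S ⇒ negate
  Longitude: degrees = first 3 digits = 61, minutes = 39.65947; 61 + 39.65947/60 = 61.6609912
  W ⇒ negate
Point 3:
  Lat: degrees = first 2 digits = 89, minutes = 27.5539; 89 + 27.5539/60 = 89.4592317
  S → negative
  λ: degrees = first 3 digits = 34, minutes = 9.7547; 34 + 9.7547/60 = 34.1625783
  hemisphere W, so the sign is −
Point 4:
  Latitude: split at 2 digits → 85° and 26.0519′; 85 + 26.0519/60 = 85.4341983
  S → negative
  Lon: split at 3 digits → 145° and 48.553′; 145 + 48.553/60 = 145.8092167
  W ⇒ negate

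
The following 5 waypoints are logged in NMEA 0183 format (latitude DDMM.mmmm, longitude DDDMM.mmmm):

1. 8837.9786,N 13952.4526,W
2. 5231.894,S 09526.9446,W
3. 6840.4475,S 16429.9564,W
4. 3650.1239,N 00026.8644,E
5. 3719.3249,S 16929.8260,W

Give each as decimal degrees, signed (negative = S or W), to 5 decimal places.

Point 1:
  Latitude: degrees = first 2 digits = 88, minutes = 37.9786; 88 + 37.9786/60 = 88.632977
  N → positive
  Longitude: degrees = first 3 digits = 139, minutes = 52.4526; 139 + 52.4526/60 = 139.874210
  hemisphere W, so the sign is −
Point 2:
  Lat: degrees = first 2 digits = 52, minutes = 31.894; 52 + 31.894/60 = 52.531567
  hemisphere S, so the sign is −
  Lon: degrees = first 3 digits = 95, minutes = 26.9446; 95 + 26.9446/60 = 95.449077
  W → negative
Point 3:
  Lat: split at 2 digits → 68° and 40.4475′; 68 + 40.4475/60 = 68.674125
  S → negative
  λ: split at 3 digits → 164° and 29.9564′; 164 + 29.9564/60 = 164.499273
  W → negative
Point 4:
  φ: degrees = first 2 digits = 36, minutes = 50.1239; 36 + 50.1239/60 = 36.835398
  N ⇒ keep positive
  λ: split at 3 digits → 000° and 26.8644′; 0 + 26.8644/60 = 0.447740
  E ⇒ keep positive
Point 5:
  Lat: degrees = first 2 digits = 37, minutes = 19.3249; 37 + 19.3249/60 = 37.322082
  S ⇒ negate
  Lon: degrees = first 3 digits = 169, minutes = 29.826; 169 + 29.826/60 = 169.497100
  hemisphere W, so the sign is −

1. 88.63298, -139.87421
2. -52.53157, -95.44908
3. -68.67413, -164.49927
4. 36.83540, 0.44774
5. -37.32208, -169.49710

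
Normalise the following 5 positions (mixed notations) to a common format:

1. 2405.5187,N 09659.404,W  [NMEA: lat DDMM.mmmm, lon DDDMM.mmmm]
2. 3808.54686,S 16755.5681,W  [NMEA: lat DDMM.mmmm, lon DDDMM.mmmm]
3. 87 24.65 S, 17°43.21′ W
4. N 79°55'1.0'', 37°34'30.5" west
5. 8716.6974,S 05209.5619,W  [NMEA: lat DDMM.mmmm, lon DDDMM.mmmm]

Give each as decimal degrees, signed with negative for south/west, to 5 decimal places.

1. 24.09198, -96.99007
2. -38.14245, -167.92614
3. -87.41083, -17.72017
4. 79.91694, -37.57514
5. -87.27829, -52.15937

Point 1:
  Latitude: split at 2 digits → 24° and 5.5187′; 24 + 5.5187/60 = 24.091978
  N → positive
  Longitude: degrees = first 3 digits = 96, minutes = 59.404; 96 + 59.404/60 = 96.990067
  W ⇒ negate
Point 2:
  Lat: split at 2 digits → 38° and 8.54686′; 38 + 8.54686/60 = 38.142448
  S ⇒ negate
  Longitude: degrees = first 3 digits = 167, minutes = 55.5681; 167 + 55.5681/60 = 167.926135
  hemisphere W, so the sign is −
Point 3:
  Lat: 87 + 24.65/60 = 87.410833
  S ⇒ negate
  Longitude: 17 + 43.21/60 = 17.720167
  W → negative
Point 4:
  Lat: 55′ + 1″ = 55.01667′; 79 + 55.01667/60 = 79.916944
  N ⇒ keep positive
  Longitude: 37 + 34/60 + 30.5/3600 = 37.575139
  W ⇒ negate
Point 5:
  Lat: split at 2 digits → 87° and 16.6974′; 87 + 16.6974/60 = 87.278290
  S → negative
  Lon: split at 3 digits → 052° and 9.5619′; 52 + 9.5619/60 = 52.159365
  hemisphere W, so the sign is −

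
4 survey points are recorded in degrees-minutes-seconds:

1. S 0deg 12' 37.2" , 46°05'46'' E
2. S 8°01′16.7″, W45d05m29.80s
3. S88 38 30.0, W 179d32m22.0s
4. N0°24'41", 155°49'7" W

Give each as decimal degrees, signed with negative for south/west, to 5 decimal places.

1. -0.21033, 46.09611
2. -8.02131, -45.09161
3. -88.64167, -179.53944
4. 0.41139, -155.81861

Point 1:
  φ: 0 + 12/60 + 37.2/3600 = 0.210333
  hemisphere S, so the sign is −
  Lon: 46 + 5/60 + 46/3600 = 46.096111
  E ⇒ keep positive
Point 2:
  Lat: 1′ + 16.7″ = 1.27833′; 8 + 1.27833/60 = 8.021306
  S → negative
  λ: 5′ + 29.8″ = 5.49667′; 45 + 5.49667/60 = 45.091611
  W ⇒ negate
Point 3:
  φ: 88 + 38/60 + 30/3600 = 88.641667
  S → negative
  λ: 179° + 32/60 + 22/3600 = 179 + 0.533333 + 0.006111 = 179.539444
  W → negative
Point 4:
  Latitude: 0° + 24/60 + 41/3600 = 0 + 0.400000 + 0.011389 = 0.411389
  N ⇒ keep positive
  Longitude: 155° + 49/60 + 7/3600 = 155 + 0.816667 + 0.001944 = 155.818611
  hemisphere W, so the sign is −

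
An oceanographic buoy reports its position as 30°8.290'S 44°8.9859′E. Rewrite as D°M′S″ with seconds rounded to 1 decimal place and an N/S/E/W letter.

30°08′17.4″ S, 44°08′59.2″ E

Lat: 8.29000′ → 8′ and 0.29000 × 60 = 17.400″
Longitude: 8.98590′ → 8′ and 0.98590 × 60 = 59.154″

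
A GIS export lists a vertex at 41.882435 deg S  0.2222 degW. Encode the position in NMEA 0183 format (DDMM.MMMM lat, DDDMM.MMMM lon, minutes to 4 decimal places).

4152.9461,S / 00013.3320,W

Lat: 41° + 0.882435 × 60 = 41° 52.946100′
Lon: minutes = (0.222200 − 0) × 60 = 13.332000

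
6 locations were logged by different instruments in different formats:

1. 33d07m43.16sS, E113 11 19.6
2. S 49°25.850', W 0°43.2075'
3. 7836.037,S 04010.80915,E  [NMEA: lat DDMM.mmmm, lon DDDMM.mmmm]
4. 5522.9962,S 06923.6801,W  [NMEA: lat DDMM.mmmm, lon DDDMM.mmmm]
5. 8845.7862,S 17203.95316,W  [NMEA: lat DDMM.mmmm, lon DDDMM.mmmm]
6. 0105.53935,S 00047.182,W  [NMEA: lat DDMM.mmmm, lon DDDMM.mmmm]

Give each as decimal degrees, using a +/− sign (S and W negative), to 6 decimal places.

1. -33.128656, 113.188778
2. -49.430833, -0.720125
3. -78.600617, 40.180153
4. -55.383270, -69.394668
5. -88.763103, -172.065886
6. -1.092323, -0.786367

Point 1:
  Lat: 7′ + 43.16″ = 7.71933′; 33 + 7.71933/60 = 33.1286556
  hemisphere S, so the sign is −
  Longitude: 113 + 11/60 + 19.6/3600 = 113.1887778
  E ⇒ keep positive
Point 2:
  φ: 25.85′ = 0.430833°; total 49.4308333
  hemisphere S, so the sign is −
  λ: 43.2075′ = 0.720125°; total 0.7201250
  hemisphere W, so the sign is −
Point 3:
  Latitude: degrees = first 2 digits = 78, minutes = 36.037; 78 + 36.037/60 = 78.6006167
  hemisphere S, so the sign is −
  Lon: degrees = first 3 digits = 40, minutes = 10.80915; 40 + 10.80915/60 = 40.1801525
  E → positive
Point 4:
  Lat: split at 2 digits → 55° and 22.9962′; 55 + 22.9962/60 = 55.3832700
  S → negative
  Lon: split at 3 digits → 069° and 23.6801′; 69 + 23.6801/60 = 69.3946683
  W → negative
Point 5:
  φ: degrees = first 2 digits = 88, minutes = 45.7862; 88 + 45.7862/60 = 88.7631033
  S ⇒ negate
  Longitude: degrees = first 3 digits = 172, minutes = 3.95316; 172 + 3.95316/60 = 172.0658860
  W ⇒ negate
Point 6:
  Latitude: degrees = first 2 digits = 1, minutes = 5.53935; 1 + 5.53935/60 = 1.0923225
  hemisphere S, so the sign is −
  Lon: degrees = first 3 digits = 0, minutes = 47.182; 0 + 47.182/60 = 0.7863667
  W → negative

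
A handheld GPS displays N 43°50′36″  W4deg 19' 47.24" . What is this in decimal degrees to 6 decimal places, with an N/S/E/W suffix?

43.843333° N, 4.329789° W

Lat: 43 + 50/60 + 36/3600 = 43.8433333
Lon: 19′ + 47.24″ = 19.78733′; 4 + 19.78733/60 = 4.3297889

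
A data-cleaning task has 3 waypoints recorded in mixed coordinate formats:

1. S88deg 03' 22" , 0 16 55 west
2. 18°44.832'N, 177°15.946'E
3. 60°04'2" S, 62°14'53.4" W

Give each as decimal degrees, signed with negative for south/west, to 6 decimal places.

Point 1:
  φ: 88 + 3/60 + 22/3600 = 88.0561111
  S ⇒ negate
  Lon: 0 + 16/60 + 55/3600 = 0.2819444
  hemisphere W, so the sign is −
Point 2:
  φ: 44.832′ = 0.747200°; total 18.7472000
  N → positive
  λ: 15.946′ = 0.265767°; total 177.2657667
  E → positive
Point 3:
  Lat: 60° + 4/60 + 2/3600 = 60 + 0.066667 + 0.000556 = 60.0672222
  S ⇒ negate
  λ: 62 + 14/60 + 53.4/3600 = 62.2481667
  W ⇒ negate

1. -88.056111, -0.281944
2. 18.747200, 177.265767
3. -60.067222, -62.248167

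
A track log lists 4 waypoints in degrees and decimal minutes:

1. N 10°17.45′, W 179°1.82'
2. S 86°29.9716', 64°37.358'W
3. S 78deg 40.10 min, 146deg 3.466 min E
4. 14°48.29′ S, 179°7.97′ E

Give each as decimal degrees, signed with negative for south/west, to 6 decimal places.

Point 1:
  Lat: 10 + 17.45/60 = 10.2908333
  N → positive
  Lon: 1.82′ = 0.030333°; total 179.0303333
  W ⇒ negate
Point 2:
  φ: 29.9716′ = 0.499527°; total 86.4995267
  S ⇒ negate
  Lon: 37.358′ = 0.622633°; total 64.6226333
  hemisphere W, so the sign is −
Point 3:
  φ: 78 + 40.1/60 = 78.6683333
  S ⇒ negate
  Longitude: 146 + 3.466/60 = 146.0577667
  E → positive
Point 4:
  φ: 14 + 48.29/60 = 14.8048333
  S ⇒ negate
  λ: 179 + 7.97/60 = 179.1328333
  E ⇒ keep positive

1. 10.290833, -179.030333
2. -86.499527, -64.622633
3. -78.668333, 146.057767
4. -14.804833, 179.132833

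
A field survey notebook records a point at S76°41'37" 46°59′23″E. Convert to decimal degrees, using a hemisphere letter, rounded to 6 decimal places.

Latitude: 76 + 41/60 + 37/3600 = 76.6936111
Lon: 46 + 59/60 + 23/3600 = 46.9897222

76.693611° S, 46.989722° E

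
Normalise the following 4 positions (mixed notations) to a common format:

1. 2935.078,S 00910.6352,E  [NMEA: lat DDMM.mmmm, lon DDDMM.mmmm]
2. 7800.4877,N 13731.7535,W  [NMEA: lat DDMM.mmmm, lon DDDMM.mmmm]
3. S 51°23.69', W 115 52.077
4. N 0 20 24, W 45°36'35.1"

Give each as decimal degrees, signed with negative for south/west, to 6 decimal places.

1. -29.584633, 9.177253
2. 78.008128, -137.529225
3. -51.394833, -115.867950
4. 0.340000, -45.609750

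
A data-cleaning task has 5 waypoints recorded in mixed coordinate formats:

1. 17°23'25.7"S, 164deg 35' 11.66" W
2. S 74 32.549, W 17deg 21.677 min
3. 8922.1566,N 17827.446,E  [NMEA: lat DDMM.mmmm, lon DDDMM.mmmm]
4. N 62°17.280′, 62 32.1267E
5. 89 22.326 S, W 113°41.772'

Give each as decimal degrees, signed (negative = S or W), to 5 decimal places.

1. -17.39047, -164.58657
2. -74.54248, -17.36128
3. 89.36928, 178.45743
4. 62.28800, 62.53545
5. -89.37210, -113.69620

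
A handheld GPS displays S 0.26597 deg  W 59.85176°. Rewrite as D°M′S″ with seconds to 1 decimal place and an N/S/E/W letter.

Latitude: 0.265970 × 60 = 15.95820′ → 15′, remainder × 60 = 57.492″
Longitude: 0.851760° → 51.10560′; 0.10560 × 60 = 6.336″

0°15′57.5″ S, 59°51′6.3″ W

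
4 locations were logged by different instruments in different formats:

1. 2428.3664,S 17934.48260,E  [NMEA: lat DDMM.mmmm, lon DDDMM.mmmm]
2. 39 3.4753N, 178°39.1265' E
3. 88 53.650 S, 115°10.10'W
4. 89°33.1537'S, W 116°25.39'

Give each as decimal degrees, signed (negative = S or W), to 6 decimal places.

Point 1:
  Latitude: degrees = first 2 digits = 24, minutes = 28.3664; 24 + 28.3664/60 = 24.4727733
  S → negative
  λ: degrees = first 3 digits = 179, minutes = 34.4826; 179 + 34.4826/60 = 179.5747100
  E → positive
Point 2:
  φ: 39 + 3.4753/60 = 39.0579217
  N → positive
  Lon: 39.1265′ = 0.652108°; total 178.6521083
  E ⇒ keep positive
Point 3:
  Lat: 88 + 53.65/60 = 88.8941667
  S → negative
  Lon: 10.1′ = 0.168333°; total 115.1683333
  W ⇒ negate
Point 4:
  φ: 33.1537′ = 0.552562°; total 89.5525617
  S → negative
  Longitude: 25.39′ = 0.423167°; total 116.4231667
  W → negative

1. -24.472773, 179.574710
2. 39.057922, 178.652108
3. -88.894167, -115.168333
4. -89.552562, -116.423167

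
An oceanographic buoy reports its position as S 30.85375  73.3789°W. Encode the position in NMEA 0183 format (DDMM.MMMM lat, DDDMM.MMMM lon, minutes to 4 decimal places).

3051.2250,S / 07322.7340,W

φ: fractional part 0.853750 → 51.225000 minutes
Lon: fractional part 0.378900 → 22.734000 minutes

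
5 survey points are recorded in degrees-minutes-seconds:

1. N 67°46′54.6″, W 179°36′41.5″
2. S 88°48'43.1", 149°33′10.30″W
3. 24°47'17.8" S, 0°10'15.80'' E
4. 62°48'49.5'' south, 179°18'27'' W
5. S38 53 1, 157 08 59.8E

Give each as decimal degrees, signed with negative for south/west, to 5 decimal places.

Point 1:
  Lat: 67° + 46/60 + 54.6/3600 = 67 + 0.766667 + 0.015167 = 67.781833
  N → positive
  Longitude: 36′ + 41.5″ = 36.69167′; 179 + 36.69167/60 = 179.611528
  hemisphere W, so the sign is −
Point 2:
  Lat: 88° + 48/60 + 43.1/3600 = 88 + 0.800000 + 0.011972 = 88.811972
  S ⇒ negate
  Lon: 33′ + 10.3″ = 33.17167′; 149 + 33.17167/60 = 149.552861
  hemisphere W, so the sign is −
Point 3:
  φ: 47′ + 17.8″ = 47.29667′; 24 + 47.29667/60 = 24.788278
  S → negative
  λ: 0 + 10/60 + 15.8/3600 = 0.171056
  E ⇒ keep positive
Point 4:
  Lat: 62 + 48/60 + 49.5/3600 = 62.813750
  hemisphere S, so the sign is −
  λ: 179 + 18/60 + 27/3600 = 179.307500
  W ⇒ negate
Point 5:
  φ: 38° + 53/60 + 1/3600 = 38 + 0.883333 + 0.000278 = 38.883611
  S ⇒ negate
  Lon: 157 + 8/60 + 59.8/3600 = 157.149944
  E → positive

1. 67.78183, -179.61153
2. -88.81197, -149.55286
3. -24.78828, 0.17106
4. -62.81375, -179.30750
5. -38.88361, 157.14994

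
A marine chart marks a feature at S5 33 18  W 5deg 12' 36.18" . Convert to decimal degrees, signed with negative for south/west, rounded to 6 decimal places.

Lat: 5 + 33/60 + 18/3600 = 5.5550000
hemisphere S, so the sign is −
Lon: 12′ + 36.18″ = 12.60300′; 5 + 12.60300/60 = 5.2100500
hemisphere W, so the sign is −

-5.555000, -5.210050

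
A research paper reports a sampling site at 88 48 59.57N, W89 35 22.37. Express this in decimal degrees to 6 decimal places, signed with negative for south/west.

88.816547, -89.589547

φ: 48′ + 59.57″ = 48.99283′; 88 + 48.99283/60 = 88.8165472
N → positive
Longitude: 35′ + 22.37″ = 35.37283′; 89 + 35.37283/60 = 89.5895472
W ⇒ negate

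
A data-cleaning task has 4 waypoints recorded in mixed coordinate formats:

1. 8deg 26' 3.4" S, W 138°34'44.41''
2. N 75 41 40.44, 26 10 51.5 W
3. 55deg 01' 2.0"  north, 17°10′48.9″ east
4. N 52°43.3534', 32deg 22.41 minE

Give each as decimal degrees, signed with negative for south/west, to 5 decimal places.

1. -8.43428, -138.57900
2. 75.69457, -26.18097
3. 55.01722, 17.18025
4. 52.72256, 32.37350

Point 1:
  Lat: 8° + 26/60 + 3.4/3600 = 8 + 0.433333 + 0.000944 = 8.434278
  S ⇒ negate
  Lon: 138 + 34/60 + 44.41/3600 = 138.579003
  W → negative
Point 2:
  Lat: 75° + 41/60 + 40.44/3600 = 75 + 0.683333 + 0.011233 = 75.694567
  N ⇒ keep positive
  Longitude: 10′ + 51.5″ = 10.85833′; 26 + 10.85833/60 = 26.180972
  W → negative
Point 3:
  φ: 55 + 1/60 + 2/3600 = 55.017222
  N ⇒ keep positive
  Longitude: 10′ + 48.9″ = 10.81500′; 17 + 10.81500/60 = 17.180250
  E → positive
Point 4:
  Lat: 52 + 43.3534/60 = 52.722557
  N → positive
  Lon: 22.41′ = 0.373500°; total 32.373500
  E → positive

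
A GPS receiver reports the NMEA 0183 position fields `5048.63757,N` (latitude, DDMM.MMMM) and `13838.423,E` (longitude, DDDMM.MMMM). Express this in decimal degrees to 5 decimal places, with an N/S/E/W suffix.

φ: split at 2 digits → 50° and 48.63757′; 50 + 48.63757/60 = 50.810626
Longitude: split at 3 digits → 138° and 38.423′; 138 + 38.423/60 = 138.640383

50.81063° N, 138.64038° E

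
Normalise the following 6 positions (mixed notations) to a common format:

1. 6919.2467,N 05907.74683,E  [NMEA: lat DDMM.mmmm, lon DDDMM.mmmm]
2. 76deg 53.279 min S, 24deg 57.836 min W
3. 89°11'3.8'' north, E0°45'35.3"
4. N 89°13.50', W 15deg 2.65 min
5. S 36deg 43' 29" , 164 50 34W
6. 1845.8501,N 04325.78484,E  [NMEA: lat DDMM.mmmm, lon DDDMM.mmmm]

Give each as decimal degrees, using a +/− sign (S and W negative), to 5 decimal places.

1. 69.32078, 59.12911
2. -76.88798, -24.96393
3. 89.18439, 0.75981
4. 89.22500, -15.04417
5. -36.72472, -164.84278
6. 18.76417, 43.42975

Point 1:
  Latitude: split at 2 digits → 69° and 19.2467′; 69 + 19.2467/60 = 69.320778
  N → positive
  λ: split at 3 digits → 059° and 7.74683′; 59 + 7.74683/60 = 59.129114
  E → positive
Point 2:
  φ: 53.279′ = 0.887983°; total 76.887983
  hemisphere S, so the sign is −
  Lon: 57.836′ = 0.963933°; total 24.963933
  W ⇒ negate
Point 3:
  Latitude: 89° + 11/60 + 3.8/3600 = 89 + 0.183333 + 0.001056 = 89.184389
  N ⇒ keep positive
  λ: 0° + 45/60 + 35.3/3600 = 0 + 0.750000 + 0.009806 = 0.759806
  E ⇒ keep positive
Point 4:
  Latitude: 13.5′ = 0.225000°; total 89.225000
  N ⇒ keep positive
  λ: 15 + 2.65/60 = 15.044167
  W ⇒ negate
Point 5:
  Lat: 43′ + 29″ = 43.48333′; 36 + 43.48333/60 = 36.724722
  S ⇒ negate
  Lon: 164 + 50/60 + 34/3600 = 164.842778
  hemisphere W, so the sign is −
Point 6:
  φ: degrees = first 2 digits = 18, minutes = 45.8501; 18 + 45.8501/60 = 18.764168
  N ⇒ keep positive
  Longitude: degrees = first 3 digits = 43, minutes = 25.78484; 43 + 25.78484/60 = 43.429747
  E ⇒ keep positive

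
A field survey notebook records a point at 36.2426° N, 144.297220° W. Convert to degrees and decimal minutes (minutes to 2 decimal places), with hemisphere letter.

φ: fractional part 0.242600 → 14.5560 minutes
Lon: 144° + 0.297220 × 60 = 144° 17.8332′

36° 14.56′ N, 144° 17.83′ W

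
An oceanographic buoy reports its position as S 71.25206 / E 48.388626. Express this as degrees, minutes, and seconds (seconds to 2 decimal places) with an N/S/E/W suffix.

Lat: 0.252060° → 15.12360′; 0.12360 × 60 = 7.4160″
λ: 0.388626 × 60 = 23.31756′ → 23′, remainder × 60 = 19.0536″

71°15′7.42″ S, 48°23′19.05″ E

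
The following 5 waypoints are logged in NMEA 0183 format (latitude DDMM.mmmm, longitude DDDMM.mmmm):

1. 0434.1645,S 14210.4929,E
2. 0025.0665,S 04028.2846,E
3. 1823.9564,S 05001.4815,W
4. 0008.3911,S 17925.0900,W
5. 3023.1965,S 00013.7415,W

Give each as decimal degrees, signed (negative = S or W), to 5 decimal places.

1. -4.56941, 142.17488
2. -0.41778, 40.47141
3. -18.39927, -50.02469
4. -0.13985, -179.41817
5. -30.38661, -0.22903

Point 1:
  Latitude: degrees = first 2 digits = 4, minutes = 34.1645; 4 + 34.1645/60 = 4.569408
  S ⇒ negate
  Lon: degrees = first 3 digits = 142, minutes = 10.4929; 142 + 10.4929/60 = 142.174882
  E ⇒ keep positive
Point 2:
  Latitude: split at 2 digits → 00° and 25.0665′; 0 + 25.0665/60 = 0.417775
  S → negative
  Lon: degrees = first 3 digits = 40, minutes = 28.2846; 40 + 28.2846/60 = 40.471410
  E ⇒ keep positive
Point 3:
  Latitude: split at 2 digits → 18° and 23.9564′; 18 + 23.9564/60 = 18.399273
  S ⇒ negate
  Longitude: degrees = first 3 digits = 50, minutes = 1.4815; 50 + 1.4815/60 = 50.024692
  W → negative
Point 4:
  Lat: degrees = first 2 digits = 0, minutes = 8.3911; 0 + 8.3911/60 = 0.139852
  hemisphere S, so the sign is −
  λ: degrees = first 3 digits = 179, minutes = 25.09; 179 + 25.09/60 = 179.418167
  W ⇒ negate
Point 5:
  Latitude: split at 2 digits → 30° and 23.1965′; 30 + 23.1965/60 = 30.386608
  hemisphere S, so the sign is −
  Lon: degrees = first 3 digits = 0, minutes = 13.7415; 0 + 13.7415/60 = 0.229025
  W → negative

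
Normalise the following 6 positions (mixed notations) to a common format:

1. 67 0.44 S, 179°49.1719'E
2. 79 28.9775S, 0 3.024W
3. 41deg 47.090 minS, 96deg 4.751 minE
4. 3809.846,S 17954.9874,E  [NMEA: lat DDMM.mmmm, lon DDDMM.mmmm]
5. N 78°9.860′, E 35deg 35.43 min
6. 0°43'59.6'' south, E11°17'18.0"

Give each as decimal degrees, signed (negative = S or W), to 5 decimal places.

Point 1:
  φ: 0.44′ = 0.007333°; total 67.007333
  S ⇒ negate
  λ: 179 + 49.1719/60 = 179.819532
  E ⇒ keep positive
Point 2:
  Lat: 28.9775′ = 0.482958°; total 79.482958
  S ⇒ negate
  Lon: 0 + 3.024/60 = 0.050400
  W ⇒ negate
Point 3:
  φ: 47.09′ = 0.784833°; total 41.784833
  hemisphere S, so the sign is −
  Longitude: 96 + 4.751/60 = 96.079183
  E → positive
Point 4:
  Lat: split at 2 digits → 38° and 9.846′; 38 + 9.846/60 = 38.164100
  S → negative
  λ: split at 3 digits → 179° and 54.9874′; 179 + 54.9874/60 = 179.916457
  E ⇒ keep positive
Point 5:
  φ: 9.86′ = 0.164333°; total 78.164333
  N → positive
  Lon: 35 + 35.43/60 = 35.590500
  E → positive
Point 6:
  Lat: 0 + 43/60 + 59.6/3600 = 0.733222
  S → negative
  Longitude: 17′ + 18″ = 17.30000′; 11 + 17.30000/60 = 11.288333
  E ⇒ keep positive

1. -67.00733, 179.81953
2. -79.48296, -0.05040
3. -41.78483, 96.07918
4. -38.16410, 179.91646
5. 78.16433, 35.59050
6. -0.73322, 11.28833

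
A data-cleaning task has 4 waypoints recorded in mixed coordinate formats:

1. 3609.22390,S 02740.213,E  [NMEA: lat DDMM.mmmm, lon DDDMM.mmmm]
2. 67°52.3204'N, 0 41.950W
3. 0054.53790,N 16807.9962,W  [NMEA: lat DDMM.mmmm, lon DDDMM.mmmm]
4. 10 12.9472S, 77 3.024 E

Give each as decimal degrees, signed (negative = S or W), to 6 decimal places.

Point 1:
  Latitude: degrees = first 2 digits = 36, minutes = 9.2239; 36 + 9.2239/60 = 36.1537317
  S ⇒ negate
  λ: degrees = first 3 digits = 27, minutes = 40.213; 27 + 40.213/60 = 27.6702167
  E ⇒ keep positive
Point 2:
  φ: 52.3204′ = 0.872007°; total 67.8720067
  N ⇒ keep positive
  λ: 41.95′ = 0.699167°; total 0.6991667
  W → negative
Point 3:
  Latitude: split at 2 digits → 00° and 54.5379′; 0 + 54.5379/60 = 0.9089650
  N ⇒ keep positive
  Longitude: split at 3 digits → 168° and 7.9962′; 168 + 7.9962/60 = 168.1332700
  W → negative
Point 4:
  φ: 10 + 12.9472/60 = 10.2157867
  S → negative
  Longitude: 77 + 3.024/60 = 77.0504000
  E → positive

1. -36.153732, 27.670217
2. 67.872007, -0.699167
3. 0.908965, -168.133270
4. -10.215787, 77.050400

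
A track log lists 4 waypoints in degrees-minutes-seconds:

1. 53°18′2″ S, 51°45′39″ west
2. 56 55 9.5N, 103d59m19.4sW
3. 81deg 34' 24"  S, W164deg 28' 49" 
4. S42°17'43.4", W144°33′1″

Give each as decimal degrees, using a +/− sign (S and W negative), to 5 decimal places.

1. -53.30056, -51.76083
2. 56.91931, -103.98872
3. -81.57333, -164.48028
4. -42.29539, -144.55028

Point 1:
  φ: 18′ + 2″ = 18.03333′; 53 + 18.03333/60 = 53.300556
  S → negative
  Longitude: 51 + 45/60 + 39/3600 = 51.760833
  hemisphere W, so the sign is −
Point 2:
  φ: 56° + 55/60 + 9.5/3600 = 56 + 0.916667 + 0.002639 = 56.919306
  N → positive
  Longitude: 103 + 59/60 + 19.4/3600 = 103.988722
  hemisphere W, so the sign is −
Point 3:
  Latitude: 34′ + 24″ = 34.40000′; 81 + 34.40000/60 = 81.573333
  S ⇒ negate
  Longitude: 164° + 28/60 + 49/3600 = 164 + 0.466667 + 0.013611 = 164.480278
  W → negative
Point 4:
  φ: 17′ + 43.4″ = 17.72333′; 42 + 17.72333/60 = 42.295389
  S ⇒ negate
  λ: 33′ + 1″ = 33.01667′; 144 + 33.01667/60 = 144.550278
  W → negative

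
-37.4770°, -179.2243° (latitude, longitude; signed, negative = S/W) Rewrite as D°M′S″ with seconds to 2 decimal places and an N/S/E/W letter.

Latitude is negative → S; |value| = 37.477000
Lat: 0.477000° → 28.62000′; 0.62000 × 60 = 37.2000″
Longitude is negative → W; |value| = 179.224300
λ: 0.224300 × 60 = 13.45800′ → 13′, remainder × 60 = 27.4800″

37°28′37.20″ S, 179°13′27.48″ W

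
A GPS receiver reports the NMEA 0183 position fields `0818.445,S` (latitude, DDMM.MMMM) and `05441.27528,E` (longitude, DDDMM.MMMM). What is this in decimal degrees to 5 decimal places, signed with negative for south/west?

-8.30742, 54.68792

Lat: degrees = first 2 digits = 8, minutes = 18.445; 8 + 18.445/60 = 8.307417
S ⇒ negate
Lon: split at 3 digits → 054° and 41.27528′; 54 + 41.27528/60 = 54.687921
E ⇒ keep positive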